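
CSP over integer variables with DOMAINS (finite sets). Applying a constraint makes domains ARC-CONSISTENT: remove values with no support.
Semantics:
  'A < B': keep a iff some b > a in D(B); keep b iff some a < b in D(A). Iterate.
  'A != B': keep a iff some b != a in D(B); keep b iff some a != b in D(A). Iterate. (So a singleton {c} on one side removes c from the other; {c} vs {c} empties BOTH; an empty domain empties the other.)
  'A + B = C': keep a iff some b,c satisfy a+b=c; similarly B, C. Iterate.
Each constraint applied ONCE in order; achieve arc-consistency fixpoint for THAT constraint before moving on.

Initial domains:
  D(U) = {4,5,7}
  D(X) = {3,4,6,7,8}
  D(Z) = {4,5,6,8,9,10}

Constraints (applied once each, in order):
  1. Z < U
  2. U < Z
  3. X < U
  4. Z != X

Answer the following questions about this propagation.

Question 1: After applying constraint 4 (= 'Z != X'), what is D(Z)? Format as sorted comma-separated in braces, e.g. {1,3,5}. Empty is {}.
Answer: {6}

Derivation:
Constraint 1 (Z < U) on D(Z)={4,5,6,8,9,10} D(U)={4,5,7}: Z {4,5,6,8,9,10}->{4,5,6}; U {4,5,7}->{5,7}
Constraint 2 (U < Z) on D(U)={5,7} D(Z)={4,5,6}: U {5,7}->{5}; Z {4,5,6}->{6}
Constraint 3 (X < U) on D(X)={3,4,6,7,8} D(U)={5}: X {3,4,6,7,8}->{3,4}
Constraint 4 (Z != X) on D(Z)={6} D(X)={3,4}: no change
So after constraint 4: D(Z) = {6}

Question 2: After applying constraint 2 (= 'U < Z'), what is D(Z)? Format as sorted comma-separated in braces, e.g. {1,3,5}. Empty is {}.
Constraint 1 (Z < U) on D(Z)={4,5,6,8,9,10} D(U)={4,5,7}: Z {4,5,6,8,9,10}->{4,5,6}; U {4,5,7}->{5,7}
Constraint 2 (U < Z) on D(U)={5,7} D(Z)={4,5,6}: U {5,7}->{5}; Z {4,5,6}->{6}
So after constraint 2: D(Z) = {6}

Answer: {6}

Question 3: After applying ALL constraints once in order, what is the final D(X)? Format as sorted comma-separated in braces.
Answer: {3,4}

Derivation:
Constraint 1 (Z < U) on D(Z)={4,5,6,8,9,10} D(U)={4,5,7}: Z {4,5,6,8,9,10}->{4,5,6}; U {4,5,7}->{5,7}
Constraint 2 (U < Z) on D(U)={5,7} D(Z)={4,5,6}: U {5,7}->{5}; Z {4,5,6}->{6}
Constraint 3 (X < U) on D(X)={3,4,6,7,8} D(U)={5}: X {3,4,6,7,8}->{3,4}
Constraint 4 (Z != X) on D(Z)={6} D(X)={3,4}: no change
So after all 4 constraints: D(X) = {3,4}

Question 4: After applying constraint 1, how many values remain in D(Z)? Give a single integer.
Answer: 3

Derivation:
Constraint 1 (Z < U) on D(Z)={4,5,6,8,9,10} D(U)={4,5,7}: Z {4,5,6,8,9,10}->{4,5,6}; U {4,5,7}->{5,7}
So after constraint 1: D(Z)={4,5,6}, size = 3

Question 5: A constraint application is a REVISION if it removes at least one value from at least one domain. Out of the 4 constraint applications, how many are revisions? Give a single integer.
Constraint 1 (Z < U) on D(Z)={4,5,6,8,9,10} D(U)={4,5,7}: Z {4,5,6,8,9,10}->{4,5,6}; U {4,5,7}->{5,7} => REVISION
Constraint 2 (U < Z) on D(U)={5,7} D(Z)={4,5,6}: U {5,7}->{5}; Z {4,5,6}->{6} => REVISION
Constraint 3 (X < U) on D(X)={3,4,6,7,8} D(U)={5}: X {3,4,6,7,8}->{3,4} => REVISION
Constraint 4 (Z != X) on D(Z)={6} D(X)={3,4}: no change => not a revision
Total revisions = 3

Answer: 3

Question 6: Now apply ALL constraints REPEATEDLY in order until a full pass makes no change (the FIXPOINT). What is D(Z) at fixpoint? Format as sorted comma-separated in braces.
pass 0 (initial): D(Z)={4,5,6,8,9,10}
pass 1: U {4,5,7}->{5}; X {3,4,6,7,8}->{3,4}; Z {4,5,6,8,9,10}->{6}
pass 2: U {5}->{}; X {3,4}->{}; Z {6}->{}
pass 3: no change
Fixpoint after 3 passes: D(Z) = {}

Answer: {}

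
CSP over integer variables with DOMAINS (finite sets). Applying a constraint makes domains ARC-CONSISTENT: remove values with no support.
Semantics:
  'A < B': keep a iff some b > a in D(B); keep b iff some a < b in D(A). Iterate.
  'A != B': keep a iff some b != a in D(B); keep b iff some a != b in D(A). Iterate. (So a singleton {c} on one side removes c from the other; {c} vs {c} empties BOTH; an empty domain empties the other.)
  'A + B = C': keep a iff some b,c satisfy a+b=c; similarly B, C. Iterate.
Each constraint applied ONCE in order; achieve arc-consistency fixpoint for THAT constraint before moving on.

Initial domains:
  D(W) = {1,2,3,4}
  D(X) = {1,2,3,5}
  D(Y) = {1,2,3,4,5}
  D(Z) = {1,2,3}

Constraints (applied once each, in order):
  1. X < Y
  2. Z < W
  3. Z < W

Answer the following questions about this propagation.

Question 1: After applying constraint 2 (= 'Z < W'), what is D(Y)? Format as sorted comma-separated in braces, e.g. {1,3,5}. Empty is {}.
Constraint 1 (X < Y) on D(X)={1,2,3,5} D(Y)={1,2,3,4,5}: X {1,2,3,5}->{1,2,3}; Y {1,2,3,4,5}->{2,3,4,5}
Constraint 2 (Z < W) on D(Z)={1,2,3} D(W)={1,2,3,4}: W {1,2,3,4}->{2,3,4}
So after constraint 2: D(Y) = {2,3,4,5}

Answer: {2,3,4,5}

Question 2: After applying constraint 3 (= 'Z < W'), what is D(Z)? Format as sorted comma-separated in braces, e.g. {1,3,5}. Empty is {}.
Answer: {1,2,3}

Derivation:
Constraint 1 (X < Y) on D(X)={1,2,3,5} D(Y)={1,2,3,4,5}: X {1,2,3,5}->{1,2,3}; Y {1,2,3,4,5}->{2,3,4,5}
Constraint 2 (Z < W) on D(Z)={1,2,3} D(W)={1,2,3,4}: W {1,2,3,4}->{2,3,4}
Constraint 3 (Z < W) on D(Z)={1,2,3} D(W)={2,3,4}: no change
So after constraint 3: D(Z) = {1,2,3}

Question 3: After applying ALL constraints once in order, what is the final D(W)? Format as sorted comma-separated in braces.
Constraint 1 (X < Y) on D(X)={1,2,3,5} D(Y)={1,2,3,4,5}: X {1,2,3,5}->{1,2,3}; Y {1,2,3,4,5}->{2,3,4,5}
Constraint 2 (Z < W) on D(Z)={1,2,3} D(W)={1,2,3,4}: W {1,2,3,4}->{2,3,4}
Constraint 3 (Z < W) on D(Z)={1,2,3} D(W)={2,3,4}: no change
So after all 3 constraints: D(W) = {2,3,4}

Answer: {2,3,4}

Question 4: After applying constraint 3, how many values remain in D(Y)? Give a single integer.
Constraint 1 (X < Y) on D(X)={1,2,3,5} D(Y)={1,2,3,4,5}: X {1,2,3,5}->{1,2,3}; Y {1,2,3,4,5}->{2,3,4,5}
Constraint 2 (Z < W) on D(Z)={1,2,3} D(W)={1,2,3,4}: W {1,2,3,4}->{2,3,4}
Constraint 3 (Z < W) on D(Z)={1,2,3} D(W)={2,3,4}: no change
So after constraint 3: D(Y)={2,3,4,5}, size = 4

Answer: 4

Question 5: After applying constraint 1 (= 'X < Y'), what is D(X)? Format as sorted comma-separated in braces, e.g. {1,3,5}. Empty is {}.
Answer: {1,2,3}

Derivation:
Constraint 1 (X < Y) on D(X)={1,2,3,5} D(Y)={1,2,3,4,5}: X {1,2,3,5}->{1,2,3}; Y {1,2,3,4,5}->{2,3,4,5}
So after constraint 1: D(X) = {1,2,3}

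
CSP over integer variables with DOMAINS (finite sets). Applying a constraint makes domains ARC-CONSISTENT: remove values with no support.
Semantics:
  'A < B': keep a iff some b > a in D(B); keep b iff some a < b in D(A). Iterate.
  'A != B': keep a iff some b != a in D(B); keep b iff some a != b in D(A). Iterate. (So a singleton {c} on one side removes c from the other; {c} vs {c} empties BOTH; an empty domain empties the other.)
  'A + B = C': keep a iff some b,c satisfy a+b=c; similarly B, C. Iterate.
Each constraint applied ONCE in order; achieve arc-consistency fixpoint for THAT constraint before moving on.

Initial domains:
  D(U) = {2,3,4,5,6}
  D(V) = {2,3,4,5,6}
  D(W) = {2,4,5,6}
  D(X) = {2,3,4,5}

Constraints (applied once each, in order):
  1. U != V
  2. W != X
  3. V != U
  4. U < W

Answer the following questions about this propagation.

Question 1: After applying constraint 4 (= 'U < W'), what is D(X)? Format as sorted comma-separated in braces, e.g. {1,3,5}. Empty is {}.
Constraint 1 (U != V) on D(U)={2,3,4,5,6} D(V)={2,3,4,5,6}: no change
Constraint 2 (W != X) on D(W)={2,4,5,6} D(X)={2,3,4,5}: no change
Constraint 3 (V != U) on D(V)={2,3,4,5,6} D(U)={2,3,4,5,6}: no change
Constraint 4 (U < W) on D(U)={2,3,4,5,6} D(W)={2,4,5,6}: U {2,3,4,5,6}->{2,3,4,5}; W {2,4,5,6}->{4,5,6}
So after constraint 4: D(X) = {2,3,4,5}

Answer: {2,3,4,5}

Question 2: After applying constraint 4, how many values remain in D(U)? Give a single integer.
Constraint 1 (U != V) on D(U)={2,3,4,5,6} D(V)={2,3,4,5,6}: no change
Constraint 2 (W != X) on D(W)={2,4,5,6} D(X)={2,3,4,5}: no change
Constraint 3 (V != U) on D(V)={2,3,4,5,6} D(U)={2,3,4,5,6}: no change
Constraint 4 (U < W) on D(U)={2,3,4,5,6} D(W)={2,4,5,6}: U {2,3,4,5,6}->{2,3,4,5}; W {2,4,5,6}->{4,5,6}
So after constraint 4: D(U)={2,3,4,5}, size = 4

Answer: 4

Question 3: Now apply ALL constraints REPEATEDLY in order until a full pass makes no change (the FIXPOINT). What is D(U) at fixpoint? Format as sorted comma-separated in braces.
pass 0 (initial): D(U)={2,3,4,5,6}
pass 1: U {2,3,4,5,6}->{2,3,4,5}; W {2,4,5,6}->{4,5,6}
pass 2: no change
Fixpoint after 2 passes: D(U) = {2,3,4,5}

Answer: {2,3,4,5}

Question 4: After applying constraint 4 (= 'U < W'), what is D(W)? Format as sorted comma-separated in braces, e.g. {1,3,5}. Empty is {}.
Constraint 1 (U != V) on D(U)={2,3,4,5,6} D(V)={2,3,4,5,6}: no change
Constraint 2 (W != X) on D(W)={2,4,5,6} D(X)={2,3,4,5}: no change
Constraint 3 (V != U) on D(V)={2,3,4,5,6} D(U)={2,3,4,5,6}: no change
Constraint 4 (U < W) on D(U)={2,3,4,5,6} D(W)={2,4,5,6}: U {2,3,4,5,6}->{2,3,4,5}; W {2,4,5,6}->{4,5,6}
So after constraint 4: D(W) = {4,5,6}

Answer: {4,5,6}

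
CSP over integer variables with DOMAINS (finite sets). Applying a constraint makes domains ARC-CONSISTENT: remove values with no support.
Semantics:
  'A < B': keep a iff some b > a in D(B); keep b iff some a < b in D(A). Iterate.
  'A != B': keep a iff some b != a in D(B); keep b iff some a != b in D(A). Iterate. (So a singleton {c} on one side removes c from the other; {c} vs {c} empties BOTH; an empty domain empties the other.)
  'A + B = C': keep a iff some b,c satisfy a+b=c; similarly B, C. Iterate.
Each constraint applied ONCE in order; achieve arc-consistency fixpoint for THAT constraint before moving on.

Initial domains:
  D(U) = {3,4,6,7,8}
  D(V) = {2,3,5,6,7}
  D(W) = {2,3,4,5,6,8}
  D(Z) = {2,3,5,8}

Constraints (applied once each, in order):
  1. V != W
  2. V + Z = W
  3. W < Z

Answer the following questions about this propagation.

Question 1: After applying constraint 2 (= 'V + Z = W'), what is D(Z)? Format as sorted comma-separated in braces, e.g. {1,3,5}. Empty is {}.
Answer: {2,3,5}

Derivation:
Constraint 1 (V != W) on D(V)={2,3,5,6,7} D(W)={2,3,4,5,6,8}: no change
Constraint 2 (V + Z = W) on D(V)={2,3,5,6,7} D(Z)={2,3,5,8} D(W)={2,3,4,5,6,8}: V {2,3,5,6,7}->{2,3,5,6}; Z {2,3,5,8}->{2,3,5}; W {2,3,4,5,6,8}->{4,5,6,8}
So after constraint 2: D(Z) = {2,3,5}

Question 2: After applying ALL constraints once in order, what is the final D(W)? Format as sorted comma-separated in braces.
Constraint 1 (V != W) on D(V)={2,3,5,6,7} D(W)={2,3,4,5,6,8}: no change
Constraint 2 (V + Z = W) on D(V)={2,3,5,6,7} D(Z)={2,3,5,8} D(W)={2,3,4,5,6,8}: V {2,3,5,6,7}->{2,3,5,6}; Z {2,3,5,8}->{2,3,5}; W {2,3,4,5,6,8}->{4,5,6,8}
Constraint 3 (W < Z) on D(W)={4,5,6,8} D(Z)={2,3,5}: W {4,5,6,8}->{4}; Z {2,3,5}->{5}
So after all 3 constraints: D(W) = {4}

Answer: {4}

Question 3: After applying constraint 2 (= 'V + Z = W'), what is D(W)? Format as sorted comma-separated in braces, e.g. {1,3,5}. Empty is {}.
Answer: {4,5,6,8}

Derivation:
Constraint 1 (V != W) on D(V)={2,3,5,6,7} D(W)={2,3,4,5,6,8}: no change
Constraint 2 (V + Z = W) on D(V)={2,3,5,6,7} D(Z)={2,3,5,8} D(W)={2,3,4,5,6,8}: V {2,3,5,6,7}->{2,3,5,6}; Z {2,3,5,8}->{2,3,5}; W {2,3,4,5,6,8}->{4,5,6,8}
So after constraint 2: D(W) = {4,5,6,8}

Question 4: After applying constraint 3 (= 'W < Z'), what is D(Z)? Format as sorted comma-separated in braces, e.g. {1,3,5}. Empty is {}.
Constraint 1 (V != W) on D(V)={2,3,5,6,7} D(W)={2,3,4,5,6,8}: no change
Constraint 2 (V + Z = W) on D(V)={2,3,5,6,7} D(Z)={2,3,5,8} D(W)={2,3,4,5,6,8}: V {2,3,5,6,7}->{2,3,5,6}; Z {2,3,5,8}->{2,3,5}; W {2,3,4,5,6,8}->{4,5,6,8}
Constraint 3 (W < Z) on D(W)={4,5,6,8} D(Z)={2,3,5}: W {4,5,6,8}->{4}; Z {2,3,5}->{5}
So after constraint 3: D(Z) = {5}

Answer: {5}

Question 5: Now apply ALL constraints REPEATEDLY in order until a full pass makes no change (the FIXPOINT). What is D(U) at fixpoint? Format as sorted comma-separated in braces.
Answer: {3,4,6,7,8}

Derivation:
pass 0 (initial): D(U)={3,4,6,7,8}
pass 1: V {2,3,5,6,7}->{2,3,5,6}; W {2,3,4,5,6,8}->{4}; Z {2,3,5,8}->{5}
pass 2: V {2,3,5,6}->{}; W {4}->{}; Z {5}->{}
pass 3: no change
Fixpoint after 3 passes: D(U) = {3,4,6,7,8}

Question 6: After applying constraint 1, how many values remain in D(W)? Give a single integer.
Answer: 6

Derivation:
Constraint 1 (V != W) on D(V)={2,3,5,6,7} D(W)={2,3,4,5,6,8}: no change
So after constraint 1: D(W)={2,3,4,5,6,8}, size = 6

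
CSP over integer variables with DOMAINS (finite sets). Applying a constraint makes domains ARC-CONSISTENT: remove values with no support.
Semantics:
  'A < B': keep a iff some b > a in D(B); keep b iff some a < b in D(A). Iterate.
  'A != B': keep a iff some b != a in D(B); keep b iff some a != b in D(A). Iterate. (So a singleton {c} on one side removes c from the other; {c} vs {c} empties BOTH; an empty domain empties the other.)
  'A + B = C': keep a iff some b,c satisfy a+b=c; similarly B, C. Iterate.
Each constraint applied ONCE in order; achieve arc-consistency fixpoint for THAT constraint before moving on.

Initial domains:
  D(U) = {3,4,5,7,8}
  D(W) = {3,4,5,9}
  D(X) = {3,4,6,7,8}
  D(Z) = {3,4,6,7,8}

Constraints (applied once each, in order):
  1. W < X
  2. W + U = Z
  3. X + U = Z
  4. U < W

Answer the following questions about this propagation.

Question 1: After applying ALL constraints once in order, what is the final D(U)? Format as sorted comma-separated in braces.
Constraint 1 (W < X) on D(W)={3,4,5,9} D(X)={3,4,6,7,8}: W {3,4,5,9}->{3,4,5}; X {3,4,6,7,8}->{4,6,7,8}
Constraint 2 (W + U = Z) on D(W)={3,4,5} D(U)={3,4,5,7,8} D(Z)={3,4,6,7,8}: U {3,4,5,7,8}->{3,4,5}; Z {3,4,6,7,8}->{6,7,8}
Constraint 3 (X + U = Z) on D(X)={4,6,7,8} D(U)={3,4,5} D(Z)={6,7,8}: X {4,6,7,8}->{4}; U {3,4,5}->{3,4}; Z {6,7,8}->{7,8}
Constraint 4 (U < W) on D(U)={3,4} D(W)={3,4,5}: W {3,4,5}->{4,5}
So after all 4 constraints: D(U) = {3,4}

Answer: {3,4}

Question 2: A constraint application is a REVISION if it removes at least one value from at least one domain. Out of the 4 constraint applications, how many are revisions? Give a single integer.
Constraint 1 (W < X) on D(W)={3,4,5,9} D(X)={3,4,6,7,8}: W {3,4,5,9}->{3,4,5}; X {3,4,6,7,8}->{4,6,7,8} => REVISION
Constraint 2 (W + U = Z) on D(W)={3,4,5} D(U)={3,4,5,7,8} D(Z)={3,4,6,7,8}: U {3,4,5,7,8}->{3,4,5}; Z {3,4,6,7,8}->{6,7,8} => REVISION
Constraint 3 (X + U = Z) on D(X)={4,6,7,8} D(U)={3,4,5} D(Z)={6,7,8}: X {4,6,7,8}->{4}; U {3,4,5}->{3,4}; Z {6,7,8}->{7,8} => REVISION
Constraint 4 (U < W) on D(U)={3,4} D(W)={3,4,5}: W {3,4,5}->{4,5} => REVISION
Total revisions = 4

Answer: 4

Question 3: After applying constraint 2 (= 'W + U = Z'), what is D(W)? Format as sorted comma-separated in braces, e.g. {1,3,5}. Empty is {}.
Answer: {3,4,5}

Derivation:
Constraint 1 (W < X) on D(W)={3,4,5,9} D(X)={3,4,6,7,8}: W {3,4,5,9}->{3,4,5}; X {3,4,6,7,8}->{4,6,7,8}
Constraint 2 (W + U = Z) on D(W)={3,4,5} D(U)={3,4,5,7,8} D(Z)={3,4,6,7,8}: U {3,4,5,7,8}->{3,4,5}; Z {3,4,6,7,8}->{6,7,8}
So after constraint 2: D(W) = {3,4,5}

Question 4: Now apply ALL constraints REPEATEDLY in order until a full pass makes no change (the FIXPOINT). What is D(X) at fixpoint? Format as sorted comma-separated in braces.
Answer: {}

Derivation:
pass 0 (initial): D(X)={3,4,6,7,8}
pass 1: U {3,4,5,7,8}->{3,4}; W {3,4,5,9}->{4,5}; X {3,4,6,7,8}->{4}; Z {3,4,6,7,8}->{7,8}
pass 2: U {3,4}->{}; W {4,5}->{}; X {4}->{}; Z {7,8}->{}
pass 3: no change
Fixpoint after 3 passes: D(X) = {}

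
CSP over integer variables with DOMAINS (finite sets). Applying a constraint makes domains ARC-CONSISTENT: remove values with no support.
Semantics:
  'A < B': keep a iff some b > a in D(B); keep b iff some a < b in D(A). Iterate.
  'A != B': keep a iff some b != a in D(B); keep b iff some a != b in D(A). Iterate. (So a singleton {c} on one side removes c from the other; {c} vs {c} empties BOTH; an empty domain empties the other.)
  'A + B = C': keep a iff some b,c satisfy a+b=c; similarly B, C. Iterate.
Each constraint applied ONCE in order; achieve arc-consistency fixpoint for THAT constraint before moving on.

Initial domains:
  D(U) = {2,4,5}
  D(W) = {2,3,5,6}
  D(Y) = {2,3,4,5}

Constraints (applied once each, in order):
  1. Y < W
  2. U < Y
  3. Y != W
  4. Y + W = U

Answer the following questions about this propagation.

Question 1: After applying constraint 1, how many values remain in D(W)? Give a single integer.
Answer: 3

Derivation:
Constraint 1 (Y < W) on D(Y)={2,3,4,5} D(W)={2,3,5,6}: W {2,3,5,6}->{3,5,6}
So after constraint 1: D(W)={3,5,6}, size = 3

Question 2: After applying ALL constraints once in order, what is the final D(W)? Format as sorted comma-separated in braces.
Answer: {}

Derivation:
Constraint 1 (Y < W) on D(Y)={2,3,4,5} D(W)={2,3,5,6}: W {2,3,5,6}->{3,5,6}
Constraint 2 (U < Y) on D(U)={2,4,5} D(Y)={2,3,4,5}: U {2,4,5}->{2,4}; Y {2,3,4,5}->{3,4,5}
Constraint 3 (Y != W) on D(Y)={3,4,5} D(W)={3,5,6}: no change
Constraint 4 (Y + W = U) on D(Y)={3,4,5} D(W)={3,5,6} D(U)={2,4}: Y {3,4,5}->{}; W {3,5,6}->{}; U {2,4}->{}
So after all 4 constraints: D(W) = {}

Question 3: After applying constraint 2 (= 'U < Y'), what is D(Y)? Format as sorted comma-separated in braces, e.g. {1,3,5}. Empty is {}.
Answer: {3,4,5}

Derivation:
Constraint 1 (Y < W) on D(Y)={2,3,4,5} D(W)={2,3,5,6}: W {2,3,5,6}->{3,5,6}
Constraint 2 (U < Y) on D(U)={2,4,5} D(Y)={2,3,4,5}: U {2,4,5}->{2,4}; Y {2,3,4,5}->{3,4,5}
So after constraint 2: D(Y) = {3,4,5}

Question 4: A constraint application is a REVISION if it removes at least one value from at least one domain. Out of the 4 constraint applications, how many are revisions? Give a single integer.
Constraint 1 (Y < W) on D(Y)={2,3,4,5} D(W)={2,3,5,6}: W {2,3,5,6}->{3,5,6} => REVISION
Constraint 2 (U < Y) on D(U)={2,4,5} D(Y)={2,3,4,5}: U {2,4,5}->{2,4}; Y {2,3,4,5}->{3,4,5} => REVISION
Constraint 3 (Y != W) on D(Y)={3,4,5} D(W)={3,5,6}: no change => not a revision
Constraint 4 (Y + W = U) on D(Y)={3,4,5} D(W)={3,5,6} D(U)={2,4}: Y {3,4,5}->{}; W {3,5,6}->{}; U {2,4}->{} => REVISION
Total revisions = 3

Answer: 3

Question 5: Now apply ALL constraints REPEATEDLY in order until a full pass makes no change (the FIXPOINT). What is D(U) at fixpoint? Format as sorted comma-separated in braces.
Answer: {}

Derivation:
pass 0 (initial): D(U)={2,4,5}
pass 1: U {2,4,5}->{}; W {2,3,5,6}->{}; Y {2,3,4,5}->{}
pass 2: no change
Fixpoint after 2 passes: D(U) = {}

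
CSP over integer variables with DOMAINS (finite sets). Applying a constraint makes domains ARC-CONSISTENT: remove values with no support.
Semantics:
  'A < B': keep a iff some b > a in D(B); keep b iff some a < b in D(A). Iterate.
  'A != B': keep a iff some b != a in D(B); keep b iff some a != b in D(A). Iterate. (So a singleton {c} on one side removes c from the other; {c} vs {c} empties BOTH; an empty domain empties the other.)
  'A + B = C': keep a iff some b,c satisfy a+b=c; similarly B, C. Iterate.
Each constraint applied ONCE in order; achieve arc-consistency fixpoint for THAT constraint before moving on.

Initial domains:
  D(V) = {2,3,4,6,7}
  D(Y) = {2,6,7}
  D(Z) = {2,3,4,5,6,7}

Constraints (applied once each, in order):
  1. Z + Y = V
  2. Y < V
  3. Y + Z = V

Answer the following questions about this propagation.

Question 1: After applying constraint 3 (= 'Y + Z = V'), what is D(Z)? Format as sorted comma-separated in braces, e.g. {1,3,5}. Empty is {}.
Constraint 1 (Z + Y = V) on D(Z)={2,3,4,5,6,7} D(Y)={2,6,7} D(V)={2,3,4,6,7}: Z {2,3,4,5,6,7}->{2,4,5}; Y {2,6,7}->{2}; V {2,3,4,6,7}->{4,6,7}
Constraint 2 (Y < V) on D(Y)={2} D(V)={4,6,7}: no change
Constraint 3 (Y + Z = V) on D(Y)={2} D(Z)={2,4,5} D(V)={4,6,7}: no change
So after constraint 3: D(Z) = {2,4,5}

Answer: {2,4,5}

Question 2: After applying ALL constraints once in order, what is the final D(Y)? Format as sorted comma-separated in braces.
Answer: {2}

Derivation:
Constraint 1 (Z + Y = V) on D(Z)={2,3,4,5,6,7} D(Y)={2,6,7} D(V)={2,3,4,6,7}: Z {2,3,4,5,6,7}->{2,4,5}; Y {2,6,7}->{2}; V {2,3,4,6,7}->{4,6,7}
Constraint 2 (Y < V) on D(Y)={2} D(V)={4,6,7}: no change
Constraint 3 (Y + Z = V) on D(Y)={2} D(Z)={2,4,5} D(V)={4,6,7}: no change
So after all 3 constraints: D(Y) = {2}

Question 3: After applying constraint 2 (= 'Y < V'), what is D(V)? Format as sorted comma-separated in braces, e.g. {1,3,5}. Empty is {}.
Answer: {4,6,7}

Derivation:
Constraint 1 (Z + Y = V) on D(Z)={2,3,4,5,6,7} D(Y)={2,6,7} D(V)={2,3,4,6,7}: Z {2,3,4,5,6,7}->{2,4,5}; Y {2,6,7}->{2}; V {2,3,4,6,7}->{4,6,7}
Constraint 2 (Y < V) on D(Y)={2} D(V)={4,6,7}: no change
So after constraint 2: D(V) = {4,6,7}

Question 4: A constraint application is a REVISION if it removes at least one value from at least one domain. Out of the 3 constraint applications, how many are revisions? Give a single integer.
Answer: 1

Derivation:
Constraint 1 (Z + Y = V) on D(Z)={2,3,4,5,6,7} D(Y)={2,6,7} D(V)={2,3,4,6,7}: Z {2,3,4,5,6,7}->{2,4,5}; Y {2,6,7}->{2}; V {2,3,4,6,7}->{4,6,7} => REVISION
Constraint 2 (Y < V) on D(Y)={2} D(V)={4,6,7}: no change => not a revision
Constraint 3 (Y + Z = V) on D(Y)={2} D(Z)={2,4,5} D(V)={4,6,7}: no change => not a revision
Total revisions = 1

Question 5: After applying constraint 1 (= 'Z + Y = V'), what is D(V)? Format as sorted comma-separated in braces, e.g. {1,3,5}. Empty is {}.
Answer: {4,6,7}

Derivation:
Constraint 1 (Z + Y = V) on D(Z)={2,3,4,5,6,7} D(Y)={2,6,7} D(V)={2,3,4,6,7}: Z {2,3,4,5,6,7}->{2,4,5}; Y {2,6,7}->{2}; V {2,3,4,6,7}->{4,6,7}
So after constraint 1: D(V) = {4,6,7}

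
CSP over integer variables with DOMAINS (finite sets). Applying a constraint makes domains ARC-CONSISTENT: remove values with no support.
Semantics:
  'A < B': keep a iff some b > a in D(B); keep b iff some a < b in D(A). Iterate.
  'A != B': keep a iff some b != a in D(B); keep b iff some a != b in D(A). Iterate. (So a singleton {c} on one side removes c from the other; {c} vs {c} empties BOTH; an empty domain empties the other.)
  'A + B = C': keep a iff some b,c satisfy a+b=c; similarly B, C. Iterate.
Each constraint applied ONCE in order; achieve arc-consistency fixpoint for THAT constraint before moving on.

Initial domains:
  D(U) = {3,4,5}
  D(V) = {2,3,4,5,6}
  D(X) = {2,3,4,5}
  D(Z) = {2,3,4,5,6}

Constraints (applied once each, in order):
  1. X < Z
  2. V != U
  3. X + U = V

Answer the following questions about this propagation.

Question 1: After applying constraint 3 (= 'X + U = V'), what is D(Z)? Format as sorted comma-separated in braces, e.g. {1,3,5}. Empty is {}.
Answer: {3,4,5,6}

Derivation:
Constraint 1 (X < Z) on D(X)={2,3,4,5} D(Z)={2,3,4,5,6}: Z {2,3,4,5,6}->{3,4,5,6}
Constraint 2 (V != U) on D(V)={2,3,4,5,6} D(U)={3,4,5}: no change
Constraint 3 (X + U = V) on D(X)={2,3,4,5} D(U)={3,4,5} D(V)={2,3,4,5,6}: X {2,3,4,5}->{2,3}; U {3,4,5}->{3,4}; V {2,3,4,5,6}->{5,6}
So after constraint 3: D(Z) = {3,4,5,6}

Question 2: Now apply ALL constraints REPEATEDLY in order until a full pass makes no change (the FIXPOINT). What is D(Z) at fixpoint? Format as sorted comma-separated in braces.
pass 0 (initial): D(Z)={2,3,4,5,6}
pass 1: U {3,4,5}->{3,4}; V {2,3,4,5,6}->{5,6}; X {2,3,4,5}->{2,3}; Z {2,3,4,5,6}->{3,4,5,6}
pass 2: no change
Fixpoint after 2 passes: D(Z) = {3,4,5,6}

Answer: {3,4,5,6}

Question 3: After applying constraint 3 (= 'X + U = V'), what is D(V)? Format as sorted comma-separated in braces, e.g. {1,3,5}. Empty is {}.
Answer: {5,6}

Derivation:
Constraint 1 (X < Z) on D(X)={2,3,4,5} D(Z)={2,3,4,5,6}: Z {2,3,4,5,6}->{3,4,5,6}
Constraint 2 (V != U) on D(V)={2,3,4,5,6} D(U)={3,4,5}: no change
Constraint 3 (X + U = V) on D(X)={2,3,4,5} D(U)={3,4,5} D(V)={2,3,4,5,6}: X {2,3,4,5}->{2,3}; U {3,4,5}->{3,4}; V {2,3,4,5,6}->{5,6}
So after constraint 3: D(V) = {5,6}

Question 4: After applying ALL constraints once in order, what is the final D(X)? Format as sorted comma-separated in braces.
Constraint 1 (X < Z) on D(X)={2,3,4,5} D(Z)={2,3,4,5,6}: Z {2,3,4,5,6}->{3,4,5,6}
Constraint 2 (V != U) on D(V)={2,3,4,5,6} D(U)={3,4,5}: no change
Constraint 3 (X + U = V) on D(X)={2,3,4,5} D(U)={3,4,5} D(V)={2,3,4,5,6}: X {2,3,4,5}->{2,3}; U {3,4,5}->{3,4}; V {2,3,4,5,6}->{5,6}
So after all 3 constraints: D(X) = {2,3}

Answer: {2,3}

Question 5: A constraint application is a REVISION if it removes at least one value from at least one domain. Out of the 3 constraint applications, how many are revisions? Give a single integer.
Constraint 1 (X < Z) on D(X)={2,3,4,5} D(Z)={2,3,4,5,6}: Z {2,3,4,5,6}->{3,4,5,6} => REVISION
Constraint 2 (V != U) on D(V)={2,3,4,5,6} D(U)={3,4,5}: no change => not a revision
Constraint 3 (X + U = V) on D(X)={2,3,4,5} D(U)={3,4,5} D(V)={2,3,4,5,6}: X {2,3,4,5}->{2,3}; U {3,4,5}->{3,4}; V {2,3,4,5,6}->{5,6} => REVISION
Total revisions = 2

Answer: 2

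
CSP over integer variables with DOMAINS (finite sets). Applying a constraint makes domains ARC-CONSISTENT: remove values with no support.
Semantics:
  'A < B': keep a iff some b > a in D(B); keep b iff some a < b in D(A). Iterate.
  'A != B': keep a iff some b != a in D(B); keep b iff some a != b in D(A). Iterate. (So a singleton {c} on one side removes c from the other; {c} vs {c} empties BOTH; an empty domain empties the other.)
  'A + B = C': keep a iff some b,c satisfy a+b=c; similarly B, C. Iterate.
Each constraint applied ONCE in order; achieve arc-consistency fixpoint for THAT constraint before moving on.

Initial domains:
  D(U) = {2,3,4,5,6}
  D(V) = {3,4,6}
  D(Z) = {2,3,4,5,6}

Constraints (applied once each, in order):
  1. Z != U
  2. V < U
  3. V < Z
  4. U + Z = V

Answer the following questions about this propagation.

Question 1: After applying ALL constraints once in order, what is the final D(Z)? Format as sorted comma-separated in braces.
Constraint 1 (Z != U) on D(Z)={2,3,4,5,6} D(U)={2,3,4,5,6}: no change
Constraint 2 (V < U) on D(V)={3,4,6} D(U)={2,3,4,5,6}: V {3,4,6}->{3,4}; U {2,3,4,5,6}->{4,5,6}
Constraint 3 (V < Z) on D(V)={3,4} D(Z)={2,3,4,5,6}: Z {2,3,4,5,6}->{4,5,6}
Constraint 4 (U + Z = V) on D(U)={4,5,6} D(Z)={4,5,6} D(V)={3,4}: U {4,5,6}->{}; Z {4,5,6}->{}; V {3,4}->{}
So after all 4 constraints: D(Z) = {}

Answer: {}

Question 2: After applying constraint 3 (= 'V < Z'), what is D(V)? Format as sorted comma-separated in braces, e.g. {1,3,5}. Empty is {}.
Answer: {3,4}

Derivation:
Constraint 1 (Z != U) on D(Z)={2,3,4,5,6} D(U)={2,3,4,5,6}: no change
Constraint 2 (V < U) on D(V)={3,4,6} D(U)={2,3,4,5,6}: V {3,4,6}->{3,4}; U {2,3,4,5,6}->{4,5,6}
Constraint 3 (V < Z) on D(V)={3,4} D(Z)={2,3,4,5,6}: Z {2,3,4,5,6}->{4,5,6}
So after constraint 3: D(V) = {3,4}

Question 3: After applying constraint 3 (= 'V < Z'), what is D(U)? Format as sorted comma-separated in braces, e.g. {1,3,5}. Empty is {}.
Constraint 1 (Z != U) on D(Z)={2,3,4,5,6} D(U)={2,3,4,5,6}: no change
Constraint 2 (V < U) on D(V)={3,4,6} D(U)={2,3,4,5,6}: V {3,4,6}->{3,4}; U {2,3,4,5,6}->{4,5,6}
Constraint 3 (V < Z) on D(V)={3,4} D(Z)={2,3,4,5,6}: Z {2,3,4,5,6}->{4,5,6}
So after constraint 3: D(U) = {4,5,6}

Answer: {4,5,6}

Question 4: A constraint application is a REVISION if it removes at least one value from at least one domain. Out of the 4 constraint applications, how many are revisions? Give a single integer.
Answer: 3

Derivation:
Constraint 1 (Z != U) on D(Z)={2,3,4,5,6} D(U)={2,3,4,5,6}: no change => not a revision
Constraint 2 (V < U) on D(V)={3,4,6} D(U)={2,3,4,5,6}: V {3,4,6}->{3,4}; U {2,3,4,5,6}->{4,5,6} => REVISION
Constraint 3 (V < Z) on D(V)={3,4} D(Z)={2,3,4,5,6}: Z {2,3,4,5,6}->{4,5,6} => REVISION
Constraint 4 (U + Z = V) on D(U)={4,5,6} D(Z)={4,5,6} D(V)={3,4}: U {4,5,6}->{}; Z {4,5,6}->{}; V {3,4}->{} => REVISION
Total revisions = 3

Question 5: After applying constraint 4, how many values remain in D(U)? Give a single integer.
Answer: 0

Derivation:
Constraint 1 (Z != U) on D(Z)={2,3,4,5,6} D(U)={2,3,4,5,6}: no change
Constraint 2 (V < U) on D(V)={3,4,6} D(U)={2,3,4,5,6}: V {3,4,6}->{3,4}; U {2,3,4,5,6}->{4,5,6}
Constraint 3 (V < Z) on D(V)={3,4} D(Z)={2,3,4,5,6}: Z {2,3,4,5,6}->{4,5,6}
Constraint 4 (U + Z = V) on D(U)={4,5,6} D(Z)={4,5,6} D(V)={3,4}: U {4,5,6}->{}; Z {4,5,6}->{}; V {3,4}->{}
So after constraint 4: D(U)={}, size = 0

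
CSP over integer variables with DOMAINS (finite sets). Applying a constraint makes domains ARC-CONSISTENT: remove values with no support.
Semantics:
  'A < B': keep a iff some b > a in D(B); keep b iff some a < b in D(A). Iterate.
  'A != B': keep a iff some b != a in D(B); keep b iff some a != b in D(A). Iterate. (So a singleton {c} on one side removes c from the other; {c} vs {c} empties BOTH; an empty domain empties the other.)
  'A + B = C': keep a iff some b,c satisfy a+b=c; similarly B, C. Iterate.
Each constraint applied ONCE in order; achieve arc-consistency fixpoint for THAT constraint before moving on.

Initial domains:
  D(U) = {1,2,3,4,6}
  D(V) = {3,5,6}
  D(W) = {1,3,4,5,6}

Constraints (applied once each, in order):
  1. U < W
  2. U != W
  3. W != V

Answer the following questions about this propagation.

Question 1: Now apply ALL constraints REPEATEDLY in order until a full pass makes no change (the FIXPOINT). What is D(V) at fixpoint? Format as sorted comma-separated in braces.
Answer: {3,5,6}

Derivation:
pass 0 (initial): D(V)={3,5,6}
pass 1: U {1,2,3,4,6}->{1,2,3,4}; W {1,3,4,5,6}->{3,4,5,6}
pass 2: no change
Fixpoint after 2 passes: D(V) = {3,5,6}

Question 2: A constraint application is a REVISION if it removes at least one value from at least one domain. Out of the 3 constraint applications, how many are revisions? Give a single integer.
Constraint 1 (U < W) on D(U)={1,2,3,4,6} D(W)={1,3,4,5,6}: U {1,2,3,4,6}->{1,2,3,4}; W {1,3,4,5,6}->{3,4,5,6} => REVISION
Constraint 2 (U != W) on D(U)={1,2,3,4} D(W)={3,4,5,6}: no change => not a revision
Constraint 3 (W != V) on D(W)={3,4,5,6} D(V)={3,5,6}: no change => not a revision
Total revisions = 1

Answer: 1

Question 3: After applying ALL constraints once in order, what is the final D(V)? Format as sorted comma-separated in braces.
Answer: {3,5,6}

Derivation:
Constraint 1 (U < W) on D(U)={1,2,3,4,6} D(W)={1,3,4,5,6}: U {1,2,3,4,6}->{1,2,3,4}; W {1,3,4,5,6}->{3,4,5,6}
Constraint 2 (U != W) on D(U)={1,2,3,4} D(W)={3,4,5,6}: no change
Constraint 3 (W != V) on D(W)={3,4,5,6} D(V)={3,5,6}: no change
So after all 3 constraints: D(V) = {3,5,6}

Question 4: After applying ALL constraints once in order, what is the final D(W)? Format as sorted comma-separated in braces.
Constraint 1 (U < W) on D(U)={1,2,3,4,6} D(W)={1,3,4,5,6}: U {1,2,3,4,6}->{1,2,3,4}; W {1,3,4,5,6}->{3,4,5,6}
Constraint 2 (U != W) on D(U)={1,2,3,4} D(W)={3,4,5,6}: no change
Constraint 3 (W != V) on D(W)={3,4,5,6} D(V)={3,5,6}: no change
So after all 3 constraints: D(W) = {3,4,5,6}

Answer: {3,4,5,6}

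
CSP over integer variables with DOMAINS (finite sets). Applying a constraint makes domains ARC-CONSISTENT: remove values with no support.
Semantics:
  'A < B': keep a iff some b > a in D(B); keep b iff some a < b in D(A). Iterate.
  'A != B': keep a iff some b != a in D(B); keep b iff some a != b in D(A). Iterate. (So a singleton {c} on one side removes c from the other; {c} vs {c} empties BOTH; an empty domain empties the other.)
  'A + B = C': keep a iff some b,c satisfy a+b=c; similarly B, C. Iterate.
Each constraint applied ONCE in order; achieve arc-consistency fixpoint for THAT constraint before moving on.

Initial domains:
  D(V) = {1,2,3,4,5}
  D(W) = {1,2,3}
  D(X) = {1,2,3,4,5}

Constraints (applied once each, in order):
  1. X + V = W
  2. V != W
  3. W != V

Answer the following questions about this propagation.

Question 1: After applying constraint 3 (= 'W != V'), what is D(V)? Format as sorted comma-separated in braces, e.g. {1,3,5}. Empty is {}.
Constraint 1 (X + V = W) on D(X)={1,2,3,4,5} D(V)={1,2,3,4,5} D(W)={1,2,3}: X {1,2,3,4,5}->{1,2}; V {1,2,3,4,5}->{1,2}; W {1,2,3}->{2,3}
Constraint 2 (V != W) on D(V)={1,2} D(W)={2,3}: no change
Constraint 3 (W != V) on D(W)={2,3} D(V)={1,2}: no change
So after constraint 3: D(V) = {1,2}

Answer: {1,2}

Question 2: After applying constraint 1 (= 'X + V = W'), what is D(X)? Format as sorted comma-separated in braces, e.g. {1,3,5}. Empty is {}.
Constraint 1 (X + V = W) on D(X)={1,2,3,4,5} D(V)={1,2,3,4,5} D(W)={1,2,3}: X {1,2,3,4,5}->{1,2}; V {1,2,3,4,5}->{1,2}; W {1,2,3}->{2,3}
So after constraint 1: D(X) = {1,2}

Answer: {1,2}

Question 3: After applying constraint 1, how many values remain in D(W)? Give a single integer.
Constraint 1 (X + V = W) on D(X)={1,2,3,4,5} D(V)={1,2,3,4,5} D(W)={1,2,3}: X {1,2,3,4,5}->{1,2}; V {1,2,3,4,5}->{1,2}; W {1,2,3}->{2,3}
So after constraint 1: D(W)={2,3}, size = 2

Answer: 2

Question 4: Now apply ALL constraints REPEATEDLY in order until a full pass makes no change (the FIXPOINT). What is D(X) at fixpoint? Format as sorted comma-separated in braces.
Answer: {1,2}

Derivation:
pass 0 (initial): D(X)={1,2,3,4,5}
pass 1: V {1,2,3,4,5}->{1,2}; W {1,2,3}->{2,3}; X {1,2,3,4,5}->{1,2}
pass 2: no change
Fixpoint after 2 passes: D(X) = {1,2}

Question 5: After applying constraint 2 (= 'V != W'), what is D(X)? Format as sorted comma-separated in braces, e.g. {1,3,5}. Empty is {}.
Answer: {1,2}

Derivation:
Constraint 1 (X + V = W) on D(X)={1,2,3,4,5} D(V)={1,2,3,4,5} D(W)={1,2,3}: X {1,2,3,4,5}->{1,2}; V {1,2,3,4,5}->{1,2}; W {1,2,3}->{2,3}
Constraint 2 (V != W) on D(V)={1,2} D(W)={2,3}: no change
So after constraint 2: D(X) = {1,2}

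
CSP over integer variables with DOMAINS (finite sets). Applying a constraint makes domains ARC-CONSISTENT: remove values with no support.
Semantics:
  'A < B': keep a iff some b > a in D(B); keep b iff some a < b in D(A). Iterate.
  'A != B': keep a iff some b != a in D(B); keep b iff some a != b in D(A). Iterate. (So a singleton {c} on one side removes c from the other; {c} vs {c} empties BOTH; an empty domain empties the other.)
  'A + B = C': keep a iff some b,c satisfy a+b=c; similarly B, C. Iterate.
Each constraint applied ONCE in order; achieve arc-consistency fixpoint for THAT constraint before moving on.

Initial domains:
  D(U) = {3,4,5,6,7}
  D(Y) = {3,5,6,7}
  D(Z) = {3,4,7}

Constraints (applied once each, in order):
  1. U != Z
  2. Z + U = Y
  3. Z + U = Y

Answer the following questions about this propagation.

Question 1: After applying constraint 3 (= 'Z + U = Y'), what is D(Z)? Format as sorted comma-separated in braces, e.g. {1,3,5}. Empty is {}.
Answer: {3,4}

Derivation:
Constraint 1 (U != Z) on D(U)={3,4,5,6,7} D(Z)={3,4,7}: no change
Constraint 2 (Z + U = Y) on D(Z)={3,4,7} D(U)={3,4,5,6,7} D(Y)={3,5,6,7}: Z {3,4,7}->{3,4}; U {3,4,5,6,7}->{3,4}; Y {3,5,6,7}->{6,7}
Constraint 3 (Z + U = Y) on D(Z)={3,4} D(U)={3,4} D(Y)={6,7}: no change
So after constraint 3: D(Z) = {3,4}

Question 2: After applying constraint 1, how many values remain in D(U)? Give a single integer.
Answer: 5

Derivation:
Constraint 1 (U != Z) on D(U)={3,4,5,6,7} D(Z)={3,4,7}: no change
So after constraint 1: D(U)={3,4,5,6,7}, size = 5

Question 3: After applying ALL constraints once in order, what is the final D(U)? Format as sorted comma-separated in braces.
Constraint 1 (U != Z) on D(U)={3,4,5,6,7} D(Z)={3,4,7}: no change
Constraint 2 (Z + U = Y) on D(Z)={3,4,7} D(U)={3,4,5,6,7} D(Y)={3,5,6,7}: Z {3,4,7}->{3,4}; U {3,4,5,6,7}->{3,4}; Y {3,5,6,7}->{6,7}
Constraint 3 (Z + U = Y) on D(Z)={3,4} D(U)={3,4} D(Y)={6,7}: no change
So after all 3 constraints: D(U) = {3,4}

Answer: {3,4}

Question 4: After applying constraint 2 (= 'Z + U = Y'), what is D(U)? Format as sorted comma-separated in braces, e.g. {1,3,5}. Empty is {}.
Answer: {3,4}

Derivation:
Constraint 1 (U != Z) on D(U)={3,4,5,6,7} D(Z)={3,4,7}: no change
Constraint 2 (Z + U = Y) on D(Z)={3,4,7} D(U)={3,4,5,6,7} D(Y)={3,5,6,7}: Z {3,4,7}->{3,4}; U {3,4,5,6,7}->{3,4}; Y {3,5,6,7}->{6,7}
So after constraint 2: D(U) = {3,4}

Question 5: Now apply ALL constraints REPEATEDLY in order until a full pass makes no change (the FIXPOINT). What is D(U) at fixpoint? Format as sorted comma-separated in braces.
Answer: {3,4}

Derivation:
pass 0 (initial): D(U)={3,4,5,6,7}
pass 1: U {3,4,5,6,7}->{3,4}; Y {3,5,6,7}->{6,7}; Z {3,4,7}->{3,4}
pass 2: no change
Fixpoint after 2 passes: D(U) = {3,4}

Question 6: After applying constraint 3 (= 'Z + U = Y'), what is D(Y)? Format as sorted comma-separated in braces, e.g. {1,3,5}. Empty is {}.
Constraint 1 (U != Z) on D(U)={3,4,5,6,7} D(Z)={3,4,7}: no change
Constraint 2 (Z + U = Y) on D(Z)={3,4,7} D(U)={3,4,5,6,7} D(Y)={3,5,6,7}: Z {3,4,7}->{3,4}; U {3,4,5,6,7}->{3,4}; Y {3,5,6,7}->{6,7}
Constraint 3 (Z + U = Y) on D(Z)={3,4} D(U)={3,4} D(Y)={6,7}: no change
So after constraint 3: D(Y) = {6,7}

Answer: {6,7}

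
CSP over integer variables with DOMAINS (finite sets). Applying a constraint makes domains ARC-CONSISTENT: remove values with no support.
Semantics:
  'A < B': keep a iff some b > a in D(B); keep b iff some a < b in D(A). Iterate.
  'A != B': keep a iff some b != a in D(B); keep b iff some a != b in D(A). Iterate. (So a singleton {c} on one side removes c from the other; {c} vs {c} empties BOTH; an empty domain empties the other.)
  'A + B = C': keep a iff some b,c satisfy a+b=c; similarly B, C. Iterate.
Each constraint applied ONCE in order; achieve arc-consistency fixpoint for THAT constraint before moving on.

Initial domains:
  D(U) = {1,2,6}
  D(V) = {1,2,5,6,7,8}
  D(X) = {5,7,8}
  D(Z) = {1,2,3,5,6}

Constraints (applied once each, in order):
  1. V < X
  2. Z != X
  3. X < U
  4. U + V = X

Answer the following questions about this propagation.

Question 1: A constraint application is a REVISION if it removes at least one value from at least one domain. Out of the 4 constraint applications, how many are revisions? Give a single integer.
Answer: 3

Derivation:
Constraint 1 (V < X) on D(V)={1,2,5,6,7,8} D(X)={5,7,8}: V {1,2,5,6,7,8}->{1,2,5,6,7} => REVISION
Constraint 2 (Z != X) on D(Z)={1,2,3,5,6} D(X)={5,7,8}: no change => not a revision
Constraint 3 (X < U) on D(X)={5,7,8} D(U)={1,2,6}: X {5,7,8}->{5}; U {1,2,6}->{6} => REVISION
Constraint 4 (U + V = X) on D(U)={6} D(V)={1,2,5,6,7} D(X)={5}: U {6}->{}; V {1,2,5,6,7}->{}; X {5}->{} => REVISION
Total revisions = 3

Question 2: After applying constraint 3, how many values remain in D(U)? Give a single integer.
Constraint 1 (V < X) on D(V)={1,2,5,6,7,8} D(X)={5,7,8}: V {1,2,5,6,7,8}->{1,2,5,6,7}
Constraint 2 (Z != X) on D(Z)={1,2,3,5,6} D(X)={5,7,8}: no change
Constraint 3 (X < U) on D(X)={5,7,8} D(U)={1,2,6}: X {5,7,8}->{5}; U {1,2,6}->{6}
So after constraint 3: D(U)={6}, size = 1

Answer: 1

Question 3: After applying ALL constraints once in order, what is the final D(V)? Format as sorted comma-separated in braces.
Constraint 1 (V < X) on D(V)={1,2,5,6,7,8} D(X)={5,7,8}: V {1,2,5,6,7,8}->{1,2,5,6,7}
Constraint 2 (Z != X) on D(Z)={1,2,3,5,6} D(X)={5,7,8}: no change
Constraint 3 (X < U) on D(X)={5,7,8} D(U)={1,2,6}: X {5,7,8}->{5}; U {1,2,6}->{6}
Constraint 4 (U + V = X) on D(U)={6} D(V)={1,2,5,6,7} D(X)={5}: U {6}->{}; V {1,2,5,6,7}->{}; X {5}->{}
So after all 4 constraints: D(V) = {}

Answer: {}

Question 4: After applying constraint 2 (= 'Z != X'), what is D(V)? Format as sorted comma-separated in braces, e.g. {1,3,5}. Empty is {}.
Answer: {1,2,5,6,7}

Derivation:
Constraint 1 (V < X) on D(V)={1,2,5,6,7,8} D(X)={5,7,8}: V {1,2,5,6,7,8}->{1,2,5,6,7}
Constraint 2 (Z != X) on D(Z)={1,2,3,5,6} D(X)={5,7,8}: no change
So after constraint 2: D(V) = {1,2,5,6,7}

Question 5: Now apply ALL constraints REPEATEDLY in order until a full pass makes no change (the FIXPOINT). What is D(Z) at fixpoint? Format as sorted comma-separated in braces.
pass 0 (initial): D(Z)={1,2,3,5,6}
pass 1: U {1,2,6}->{}; V {1,2,5,6,7,8}->{}; X {5,7,8}->{}
pass 2: Z {1,2,3,5,6}->{}
pass 3: no change
Fixpoint after 3 passes: D(Z) = {}

Answer: {}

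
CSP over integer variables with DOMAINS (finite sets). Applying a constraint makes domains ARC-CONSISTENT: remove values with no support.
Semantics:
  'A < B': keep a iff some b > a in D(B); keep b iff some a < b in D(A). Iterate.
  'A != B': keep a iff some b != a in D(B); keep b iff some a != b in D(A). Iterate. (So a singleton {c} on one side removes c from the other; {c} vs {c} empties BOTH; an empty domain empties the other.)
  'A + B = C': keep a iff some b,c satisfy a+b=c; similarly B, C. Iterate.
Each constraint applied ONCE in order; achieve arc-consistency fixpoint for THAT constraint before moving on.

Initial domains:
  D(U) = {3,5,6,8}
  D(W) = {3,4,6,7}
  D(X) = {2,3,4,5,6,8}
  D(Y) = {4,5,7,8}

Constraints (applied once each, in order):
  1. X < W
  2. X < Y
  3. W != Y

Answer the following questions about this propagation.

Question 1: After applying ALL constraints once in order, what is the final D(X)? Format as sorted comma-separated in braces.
Constraint 1 (X < W) on D(X)={2,3,4,5,6,8} D(W)={3,4,6,7}: X {2,3,4,5,6,8}->{2,3,4,5,6}
Constraint 2 (X < Y) on D(X)={2,3,4,5,6} D(Y)={4,5,7,8}: no change
Constraint 3 (W != Y) on D(W)={3,4,6,7} D(Y)={4,5,7,8}: no change
So after all 3 constraints: D(X) = {2,3,4,5,6}

Answer: {2,3,4,5,6}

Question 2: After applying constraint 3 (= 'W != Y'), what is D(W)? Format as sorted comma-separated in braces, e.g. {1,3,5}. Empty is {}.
Constraint 1 (X < W) on D(X)={2,3,4,5,6,8} D(W)={3,4,6,7}: X {2,3,4,5,6,8}->{2,3,4,5,6}
Constraint 2 (X < Y) on D(X)={2,3,4,5,6} D(Y)={4,5,7,8}: no change
Constraint 3 (W != Y) on D(W)={3,4,6,7} D(Y)={4,5,7,8}: no change
So after constraint 3: D(W) = {3,4,6,7}

Answer: {3,4,6,7}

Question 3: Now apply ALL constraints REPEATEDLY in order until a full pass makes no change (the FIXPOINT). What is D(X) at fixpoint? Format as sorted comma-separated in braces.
pass 0 (initial): D(X)={2,3,4,5,6,8}
pass 1: X {2,3,4,5,6,8}->{2,3,4,5,6}
pass 2: no change
Fixpoint after 2 passes: D(X) = {2,3,4,5,6}

Answer: {2,3,4,5,6}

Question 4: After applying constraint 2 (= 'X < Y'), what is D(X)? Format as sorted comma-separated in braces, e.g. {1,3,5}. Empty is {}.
Constraint 1 (X < W) on D(X)={2,3,4,5,6,8} D(W)={3,4,6,7}: X {2,3,4,5,6,8}->{2,3,4,5,6}
Constraint 2 (X < Y) on D(X)={2,3,4,5,6} D(Y)={4,5,7,8}: no change
So after constraint 2: D(X) = {2,3,4,5,6}

Answer: {2,3,4,5,6}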